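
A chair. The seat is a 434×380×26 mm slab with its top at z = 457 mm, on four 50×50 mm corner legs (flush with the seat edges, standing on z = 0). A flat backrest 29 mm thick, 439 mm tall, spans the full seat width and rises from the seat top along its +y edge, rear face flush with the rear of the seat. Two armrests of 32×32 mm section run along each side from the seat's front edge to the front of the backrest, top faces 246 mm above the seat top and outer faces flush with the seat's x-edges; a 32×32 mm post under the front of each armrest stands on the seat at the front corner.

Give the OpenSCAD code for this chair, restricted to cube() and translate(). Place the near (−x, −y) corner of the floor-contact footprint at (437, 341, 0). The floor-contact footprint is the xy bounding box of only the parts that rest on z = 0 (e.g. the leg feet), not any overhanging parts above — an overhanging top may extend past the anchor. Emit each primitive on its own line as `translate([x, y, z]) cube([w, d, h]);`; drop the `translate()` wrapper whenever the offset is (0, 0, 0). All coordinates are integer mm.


// leg_h = 457 - 26 = 431
// arm post h = 246 - 32 = 214
translate([437, 341, 431]) cube([434, 380, 26]);
translate([437, 341, 0]) cube([50, 50, 431]);
translate([821, 341, 0]) cube([50, 50, 431]);
translate([437, 671, 0]) cube([50, 50, 431]);
translate([821, 671, 0]) cube([50, 50, 431]);
translate([437, 692, 457]) cube([434, 29, 439]);
translate([437, 341, 671]) cube([32, 351, 32]);
translate([839, 341, 671]) cube([32, 351, 32]);
translate([437, 341, 457]) cube([32, 32, 214]);
translate([839, 341, 457]) cube([32, 32, 214]);


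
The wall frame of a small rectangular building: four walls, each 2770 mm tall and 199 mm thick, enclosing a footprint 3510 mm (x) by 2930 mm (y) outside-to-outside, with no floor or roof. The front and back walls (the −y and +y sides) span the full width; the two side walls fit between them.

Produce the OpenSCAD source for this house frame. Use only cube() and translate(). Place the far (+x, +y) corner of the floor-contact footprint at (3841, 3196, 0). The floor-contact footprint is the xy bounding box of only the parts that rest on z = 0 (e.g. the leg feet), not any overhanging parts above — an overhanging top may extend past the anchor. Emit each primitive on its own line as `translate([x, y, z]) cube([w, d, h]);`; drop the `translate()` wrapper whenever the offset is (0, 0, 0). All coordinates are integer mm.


translate([331, 266, 0]) cube([3510, 199, 2770]);
translate([331, 2997, 0]) cube([3510, 199, 2770]);
translate([331, 465, 0]) cube([199, 2532, 2770]);
translate([3642, 465, 0]) cube([199, 2532, 2770]);


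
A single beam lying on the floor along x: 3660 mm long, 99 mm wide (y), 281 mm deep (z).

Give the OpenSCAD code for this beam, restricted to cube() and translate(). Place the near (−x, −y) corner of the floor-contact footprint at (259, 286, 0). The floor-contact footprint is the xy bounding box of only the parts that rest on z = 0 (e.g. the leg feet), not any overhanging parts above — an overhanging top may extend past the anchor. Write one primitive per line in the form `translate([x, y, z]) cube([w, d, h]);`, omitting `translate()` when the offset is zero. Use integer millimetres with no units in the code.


translate([259, 286, 0]) cube([3660, 99, 281]);


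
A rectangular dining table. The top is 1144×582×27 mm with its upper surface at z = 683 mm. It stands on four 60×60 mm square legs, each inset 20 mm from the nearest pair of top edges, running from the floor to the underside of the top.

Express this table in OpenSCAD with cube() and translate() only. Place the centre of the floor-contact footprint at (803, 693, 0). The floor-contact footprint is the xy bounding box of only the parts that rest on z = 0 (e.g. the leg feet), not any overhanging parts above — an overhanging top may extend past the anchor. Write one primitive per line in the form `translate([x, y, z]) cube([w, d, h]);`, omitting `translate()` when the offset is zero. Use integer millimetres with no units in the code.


translate([231, 402, 656]) cube([1144, 582, 27]);
translate([251, 422, 0]) cube([60, 60, 656]);
translate([1295, 422, 0]) cube([60, 60, 656]);
translate([251, 904, 0]) cube([60, 60, 656]);
translate([1295, 904, 0]) cube([60, 60, 656]);


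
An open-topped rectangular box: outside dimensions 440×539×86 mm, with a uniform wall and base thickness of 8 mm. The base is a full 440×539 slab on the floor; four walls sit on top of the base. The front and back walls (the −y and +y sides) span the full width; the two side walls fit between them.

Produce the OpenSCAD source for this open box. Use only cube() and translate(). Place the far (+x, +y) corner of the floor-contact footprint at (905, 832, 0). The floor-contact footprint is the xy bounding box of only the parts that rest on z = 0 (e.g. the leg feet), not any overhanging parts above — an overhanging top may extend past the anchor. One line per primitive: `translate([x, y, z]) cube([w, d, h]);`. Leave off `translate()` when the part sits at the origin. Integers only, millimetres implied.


translate([465, 293, 0]) cube([440, 539, 8]);
translate([465, 293, 8]) cube([440, 8, 78]);
translate([465, 824, 8]) cube([440, 8, 78]);
translate([465, 301, 8]) cube([8, 523, 78]);
translate([897, 301, 8]) cube([8, 523, 78]);


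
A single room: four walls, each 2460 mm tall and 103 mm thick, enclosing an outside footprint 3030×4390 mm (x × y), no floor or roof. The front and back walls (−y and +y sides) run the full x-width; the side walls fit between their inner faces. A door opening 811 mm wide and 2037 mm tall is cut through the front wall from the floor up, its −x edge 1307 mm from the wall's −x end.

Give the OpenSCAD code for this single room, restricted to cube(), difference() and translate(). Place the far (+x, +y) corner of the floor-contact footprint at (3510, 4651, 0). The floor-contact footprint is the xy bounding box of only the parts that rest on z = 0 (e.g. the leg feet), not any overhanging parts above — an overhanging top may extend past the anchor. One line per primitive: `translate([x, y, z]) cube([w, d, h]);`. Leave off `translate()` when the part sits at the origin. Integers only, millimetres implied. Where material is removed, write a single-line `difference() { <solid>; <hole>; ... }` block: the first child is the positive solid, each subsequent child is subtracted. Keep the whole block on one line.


difference() { translate([480, 261, 0]) cube([3030, 103, 2460]); translate([1787, 261, 0]) cube([811, 103, 2037]); }
translate([480, 4548, 0]) cube([3030, 103, 2460]);
translate([480, 364, 0]) cube([103, 4184, 2460]);
translate([3407, 364, 0]) cube([103, 4184, 2460]);


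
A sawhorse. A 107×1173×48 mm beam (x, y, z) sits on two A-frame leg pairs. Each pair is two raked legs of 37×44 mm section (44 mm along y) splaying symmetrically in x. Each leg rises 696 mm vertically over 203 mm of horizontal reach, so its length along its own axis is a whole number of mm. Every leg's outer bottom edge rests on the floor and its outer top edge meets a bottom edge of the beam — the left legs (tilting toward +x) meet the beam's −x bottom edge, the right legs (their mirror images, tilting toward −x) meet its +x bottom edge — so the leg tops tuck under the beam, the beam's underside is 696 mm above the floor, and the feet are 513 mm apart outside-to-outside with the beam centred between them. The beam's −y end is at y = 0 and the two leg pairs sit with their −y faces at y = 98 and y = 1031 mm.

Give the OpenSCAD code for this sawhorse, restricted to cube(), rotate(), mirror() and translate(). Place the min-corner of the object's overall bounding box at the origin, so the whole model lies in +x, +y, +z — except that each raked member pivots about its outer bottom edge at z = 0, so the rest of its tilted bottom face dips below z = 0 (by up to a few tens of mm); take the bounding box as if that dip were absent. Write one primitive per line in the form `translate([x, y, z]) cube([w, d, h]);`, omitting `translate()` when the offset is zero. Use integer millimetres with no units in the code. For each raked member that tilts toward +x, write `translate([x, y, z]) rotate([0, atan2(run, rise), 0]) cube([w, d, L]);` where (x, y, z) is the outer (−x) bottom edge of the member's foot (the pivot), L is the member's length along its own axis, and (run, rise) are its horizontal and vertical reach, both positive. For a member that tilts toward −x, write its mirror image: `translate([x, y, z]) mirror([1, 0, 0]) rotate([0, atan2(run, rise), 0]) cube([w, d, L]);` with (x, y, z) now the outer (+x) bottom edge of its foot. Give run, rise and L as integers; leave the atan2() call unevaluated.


translate([203, 0, 696]) cube([107, 1173, 48]);
translate([0, 98, 0]) rotate([0, atan2(203, 696), 0]) cube([37, 44, 725]);
translate([513, 98, 0]) mirror([1, 0, 0]) rotate([0, atan2(203, 696), 0]) cube([37, 44, 725]);
translate([0, 1031, 0]) rotate([0, atan2(203, 696), 0]) cube([37, 44, 725]);
translate([513, 1031, 0]) mirror([1, 0, 0]) rotate([0, atan2(203, 696), 0]) cube([37, 44, 725]);


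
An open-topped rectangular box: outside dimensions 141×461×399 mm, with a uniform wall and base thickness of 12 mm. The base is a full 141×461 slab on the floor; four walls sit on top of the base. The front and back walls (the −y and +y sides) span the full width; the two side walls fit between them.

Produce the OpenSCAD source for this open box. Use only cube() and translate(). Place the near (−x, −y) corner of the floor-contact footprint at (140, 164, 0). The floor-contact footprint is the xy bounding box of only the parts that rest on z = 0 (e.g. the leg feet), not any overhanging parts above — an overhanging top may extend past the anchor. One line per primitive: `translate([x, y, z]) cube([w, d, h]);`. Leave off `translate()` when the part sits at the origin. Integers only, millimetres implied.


translate([140, 164, 0]) cube([141, 461, 12]);
translate([140, 164, 12]) cube([141, 12, 387]);
translate([140, 613, 12]) cube([141, 12, 387]);
translate([140, 176, 12]) cube([12, 437, 387]);
translate([269, 176, 12]) cube([12, 437, 387]);


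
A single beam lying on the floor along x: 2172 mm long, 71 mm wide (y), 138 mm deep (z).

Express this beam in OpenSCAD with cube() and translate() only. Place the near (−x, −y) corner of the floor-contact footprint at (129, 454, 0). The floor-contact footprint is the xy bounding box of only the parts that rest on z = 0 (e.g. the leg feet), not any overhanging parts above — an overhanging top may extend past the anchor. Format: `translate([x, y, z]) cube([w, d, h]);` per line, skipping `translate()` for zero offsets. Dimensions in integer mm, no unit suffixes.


translate([129, 454, 0]) cube([2172, 71, 138]);


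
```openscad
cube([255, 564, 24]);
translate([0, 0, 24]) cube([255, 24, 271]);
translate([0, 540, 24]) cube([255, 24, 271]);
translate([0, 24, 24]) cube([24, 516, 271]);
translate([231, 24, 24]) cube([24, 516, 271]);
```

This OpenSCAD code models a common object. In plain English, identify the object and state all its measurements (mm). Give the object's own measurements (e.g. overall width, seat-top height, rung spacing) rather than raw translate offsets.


An open-topped rectangular box: outside dimensions 255×564×295 mm, with a uniform wall and base thickness of 24 mm. The base is a full 255×564 slab on the floor; four walls sit on top of the base. The front and back walls (the −y and +y sides) span the full width; the two side walls fit between them.


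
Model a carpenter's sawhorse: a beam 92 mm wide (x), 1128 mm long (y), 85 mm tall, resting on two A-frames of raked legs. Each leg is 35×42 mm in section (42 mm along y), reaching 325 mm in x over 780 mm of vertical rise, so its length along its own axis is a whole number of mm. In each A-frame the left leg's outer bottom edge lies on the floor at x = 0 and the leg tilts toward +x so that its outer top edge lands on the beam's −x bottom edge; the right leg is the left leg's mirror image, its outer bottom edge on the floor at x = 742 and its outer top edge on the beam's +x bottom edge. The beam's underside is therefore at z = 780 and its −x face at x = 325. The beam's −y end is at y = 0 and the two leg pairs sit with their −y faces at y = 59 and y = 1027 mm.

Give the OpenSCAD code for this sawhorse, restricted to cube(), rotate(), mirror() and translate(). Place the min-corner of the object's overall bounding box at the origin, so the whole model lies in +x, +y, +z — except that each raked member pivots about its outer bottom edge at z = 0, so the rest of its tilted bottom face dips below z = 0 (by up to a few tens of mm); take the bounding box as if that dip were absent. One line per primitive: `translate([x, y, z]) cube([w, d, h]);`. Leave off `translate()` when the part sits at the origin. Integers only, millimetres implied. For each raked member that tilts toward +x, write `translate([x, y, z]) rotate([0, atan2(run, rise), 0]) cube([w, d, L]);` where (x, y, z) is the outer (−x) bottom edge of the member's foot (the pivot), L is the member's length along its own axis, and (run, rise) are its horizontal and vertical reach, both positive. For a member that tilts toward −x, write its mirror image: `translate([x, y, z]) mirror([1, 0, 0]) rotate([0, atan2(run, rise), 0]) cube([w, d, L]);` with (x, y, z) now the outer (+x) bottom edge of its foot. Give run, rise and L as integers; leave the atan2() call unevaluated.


// leg length = √(325² + 780²) = 845
// right-leg outer foot x = 2·325 + 92 = 742
// beam min-corner = (325, 0, 780)
translate([325, 0, 780]) cube([92, 1128, 85]);
translate([0, 59, 0]) rotate([0, atan2(325, 780), 0]) cube([35, 42, 845]);
translate([742, 59, 0]) mirror([1, 0, 0]) rotate([0, atan2(325, 780), 0]) cube([35, 42, 845]);
translate([0, 1027, 0]) rotate([0, atan2(325, 780), 0]) cube([35, 42, 845]);
translate([742, 1027, 0]) mirror([1, 0, 0]) rotate([0, atan2(325, 780), 0]) cube([35, 42, 845]);


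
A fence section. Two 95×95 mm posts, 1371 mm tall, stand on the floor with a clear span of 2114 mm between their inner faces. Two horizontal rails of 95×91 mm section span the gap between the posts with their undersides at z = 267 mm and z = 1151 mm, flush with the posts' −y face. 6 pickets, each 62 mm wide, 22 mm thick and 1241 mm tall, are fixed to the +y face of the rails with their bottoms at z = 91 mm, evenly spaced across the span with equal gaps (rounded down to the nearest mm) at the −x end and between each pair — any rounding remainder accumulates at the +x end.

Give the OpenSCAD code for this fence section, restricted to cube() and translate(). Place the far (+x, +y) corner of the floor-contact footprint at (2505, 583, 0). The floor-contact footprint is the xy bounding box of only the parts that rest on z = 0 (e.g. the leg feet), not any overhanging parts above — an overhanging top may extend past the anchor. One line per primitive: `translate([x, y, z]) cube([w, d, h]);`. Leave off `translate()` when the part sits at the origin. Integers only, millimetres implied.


translate([201, 488, 0]) cube([95, 95, 1371]);
translate([2410, 488, 0]) cube([95, 95, 1371]);
translate([296, 488, 267]) cube([2114, 95, 91]);
translate([296, 488, 1151]) cube([2114, 95, 91]);
translate([544, 583, 91]) cube([62, 22, 1241]);
translate([854, 583, 91]) cube([62, 22, 1241]);
translate([1164, 583, 91]) cube([62, 22, 1241]);
translate([1474, 583, 91]) cube([62, 22, 1241]);
translate([1784, 583, 91]) cube([62, 22, 1241]);
translate([2094, 583, 91]) cube([62, 22, 1241]);


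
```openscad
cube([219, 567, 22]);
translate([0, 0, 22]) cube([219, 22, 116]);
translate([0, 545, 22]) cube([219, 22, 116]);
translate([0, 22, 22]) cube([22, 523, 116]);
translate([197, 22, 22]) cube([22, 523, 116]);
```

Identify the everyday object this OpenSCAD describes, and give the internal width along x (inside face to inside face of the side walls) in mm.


An open box. The internal width is 175 mm.

A 219×567 base slab with four walls standing on it — an open box. The base is 219 mm wide and the walls are 22 mm thick, so the internal width is 219 − 2 × 22 = 175 mm.


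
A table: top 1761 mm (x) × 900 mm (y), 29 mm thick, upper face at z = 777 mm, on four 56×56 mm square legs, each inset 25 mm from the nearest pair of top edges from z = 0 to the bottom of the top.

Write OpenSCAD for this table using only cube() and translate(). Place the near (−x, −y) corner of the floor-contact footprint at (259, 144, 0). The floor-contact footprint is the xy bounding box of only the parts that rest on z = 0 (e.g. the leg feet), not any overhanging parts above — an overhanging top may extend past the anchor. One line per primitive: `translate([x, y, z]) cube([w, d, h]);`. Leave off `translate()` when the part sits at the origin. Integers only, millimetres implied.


translate([234, 119, 748]) cube([1761, 900, 29]);
translate([259, 144, 0]) cube([56, 56, 748]);
translate([1914, 144, 0]) cube([56, 56, 748]);
translate([259, 938, 0]) cube([56, 56, 748]);
translate([1914, 938, 0]) cube([56, 56, 748]);


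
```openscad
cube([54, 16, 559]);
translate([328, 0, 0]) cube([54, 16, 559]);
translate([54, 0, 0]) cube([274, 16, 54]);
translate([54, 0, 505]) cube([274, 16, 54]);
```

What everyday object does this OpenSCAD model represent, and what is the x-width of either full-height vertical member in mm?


A picture frame. The border width is 54 mm.

Four thin pieces enclosing a rectangular opening — a picture frame. The two full-height stiles are 559 mm tall; the top rail sits at z = 505 and is 54 mm tall, so the border above the opening is 559 − 505 = 54 mm, matching the stile x-width.


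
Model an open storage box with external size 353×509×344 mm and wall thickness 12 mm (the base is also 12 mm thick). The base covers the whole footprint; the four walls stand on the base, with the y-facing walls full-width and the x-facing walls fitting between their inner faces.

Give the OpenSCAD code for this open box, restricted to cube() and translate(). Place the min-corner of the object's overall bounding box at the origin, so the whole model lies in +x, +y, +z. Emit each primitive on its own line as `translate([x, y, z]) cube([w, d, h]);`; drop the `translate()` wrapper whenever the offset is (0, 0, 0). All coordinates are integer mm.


cube([353, 509, 12]);
translate([0, 0, 12]) cube([353, 12, 332]);
translate([0, 497, 12]) cube([353, 12, 332]);
translate([0, 12, 12]) cube([12, 485, 332]);
translate([341, 12, 12]) cube([12, 485, 332]);


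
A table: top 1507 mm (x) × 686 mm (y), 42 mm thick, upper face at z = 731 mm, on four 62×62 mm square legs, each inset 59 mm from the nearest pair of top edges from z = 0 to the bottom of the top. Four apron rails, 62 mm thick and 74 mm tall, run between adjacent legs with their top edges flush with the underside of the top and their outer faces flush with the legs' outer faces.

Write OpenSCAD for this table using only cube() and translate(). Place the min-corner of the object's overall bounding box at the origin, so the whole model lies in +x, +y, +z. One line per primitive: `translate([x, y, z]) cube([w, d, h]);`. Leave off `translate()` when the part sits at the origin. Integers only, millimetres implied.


translate([0, 0, 689]) cube([1507, 686, 42]);
translate([59, 59, 0]) cube([62, 62, 689]);
translate([1386, 59, 0]) cube([62, 62, 689]);
translate([59, 565, 0]) cube([62, 62, 689]);
translate([1386, 565, 0]) cube([62, 62, 689]);
translate([121, 59, 615]) cube([1265, 62, 74]);
translate([121, 565, 615]) cube([1265, 62, 74]);
translate([59, 121, 615]) cube([62, 444, 74]);
translate([1386, 121, 615]) cube([62, 444, 74]);


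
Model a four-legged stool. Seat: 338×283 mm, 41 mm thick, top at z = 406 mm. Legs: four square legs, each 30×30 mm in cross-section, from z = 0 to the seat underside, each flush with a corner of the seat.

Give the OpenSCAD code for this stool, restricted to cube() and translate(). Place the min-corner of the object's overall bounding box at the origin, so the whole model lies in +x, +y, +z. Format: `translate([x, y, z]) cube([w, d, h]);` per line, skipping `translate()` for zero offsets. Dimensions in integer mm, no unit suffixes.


translate([0, 0, 365]) cube([338, 283, 41]);
cube([30, 30, 365]);
translate([308, 0, 0]) cube([30, 30, 365]);
translate([0, 253, 0]) cube([30, 30, 365]);
translate([308, 253, 0]) cube([30, 30, 365]);


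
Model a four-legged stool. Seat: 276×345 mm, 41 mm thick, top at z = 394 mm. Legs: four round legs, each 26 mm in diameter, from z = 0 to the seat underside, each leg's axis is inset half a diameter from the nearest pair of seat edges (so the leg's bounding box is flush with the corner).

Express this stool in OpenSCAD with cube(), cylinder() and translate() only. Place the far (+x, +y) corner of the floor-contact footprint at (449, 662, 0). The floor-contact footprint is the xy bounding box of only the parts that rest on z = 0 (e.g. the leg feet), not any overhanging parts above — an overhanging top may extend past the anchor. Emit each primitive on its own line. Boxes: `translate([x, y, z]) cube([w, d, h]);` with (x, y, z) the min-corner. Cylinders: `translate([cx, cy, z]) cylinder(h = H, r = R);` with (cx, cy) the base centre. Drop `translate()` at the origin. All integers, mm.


// leg_h = 394 - 41 = 353
translate([173, 317, 353]) cube([276, 345, 41]);
translate([186, 330, 0]) cylinder(h = 353, r = 13);
translate([436, 330, 0]) cylinder(h = 353, r = 13);
translate([186, 649, 0]) cylinder(h = 353, r = 13);
translate([436, 649, 0]) cylinder(h = 353, r = 13);


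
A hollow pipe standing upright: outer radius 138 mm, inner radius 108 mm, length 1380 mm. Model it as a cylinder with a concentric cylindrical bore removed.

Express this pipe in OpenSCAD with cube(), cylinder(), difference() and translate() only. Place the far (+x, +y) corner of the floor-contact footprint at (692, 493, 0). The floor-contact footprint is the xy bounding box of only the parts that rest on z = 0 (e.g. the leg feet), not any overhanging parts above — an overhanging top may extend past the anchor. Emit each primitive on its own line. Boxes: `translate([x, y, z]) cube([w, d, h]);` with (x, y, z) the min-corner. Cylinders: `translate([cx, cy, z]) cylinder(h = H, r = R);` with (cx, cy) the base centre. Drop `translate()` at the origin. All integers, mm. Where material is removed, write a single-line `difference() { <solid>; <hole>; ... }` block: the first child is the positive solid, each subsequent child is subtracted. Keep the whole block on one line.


difference() { translate([554, 355, 0]) cylinder(h = 1380, r = 138); translate([554, 355, 0]) cylinder(h = 1380, r = 108); }


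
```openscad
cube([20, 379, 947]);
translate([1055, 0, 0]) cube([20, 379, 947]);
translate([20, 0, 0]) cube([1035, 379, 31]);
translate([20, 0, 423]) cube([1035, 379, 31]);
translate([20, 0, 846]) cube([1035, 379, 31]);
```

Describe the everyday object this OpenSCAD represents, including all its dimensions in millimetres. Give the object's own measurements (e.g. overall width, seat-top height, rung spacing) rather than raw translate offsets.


An open bookshelf. Two side panels, each 20 mm thick, 379 mm deep and 947 mm tall, stand 1075 mm apart (outside-to-outside). Between them sit 3 shelves, each 31 mm thick and 379 mm deep, spanning the full gap between the sides. The bottom shelf rests on the floor (its underside at z = 0) and the clear gap between one shelf's top and the next shelf's underside is 392 mm.


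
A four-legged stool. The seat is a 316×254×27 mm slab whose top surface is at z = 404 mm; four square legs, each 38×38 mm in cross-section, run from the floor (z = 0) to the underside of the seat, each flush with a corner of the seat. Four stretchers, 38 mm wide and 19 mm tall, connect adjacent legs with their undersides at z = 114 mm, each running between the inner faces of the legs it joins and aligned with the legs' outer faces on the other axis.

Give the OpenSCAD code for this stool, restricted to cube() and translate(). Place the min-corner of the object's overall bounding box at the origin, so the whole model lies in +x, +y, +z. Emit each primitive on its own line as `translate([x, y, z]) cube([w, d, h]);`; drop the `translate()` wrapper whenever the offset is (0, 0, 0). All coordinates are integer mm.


translate([0, 0, 377]) cube([316, 254, 27]);
cube([38, 38, 377]);
translate([278, 0, 0]) cube([38, 38, 377]);
translate([0, 216, 0]) cube([38, 38, 377]);
translate([278, 216, 0]) cube([38, 38, 377]);
translate([38, 0, 114]) cube([240, 38, 19]);
translate([38, 216, 114]) cube([240, 38, 19]);
translate([0, 38, 114]) cube([38, 178, 19]);
translate([278, 38, 114]) cube([38, 178, 19]);


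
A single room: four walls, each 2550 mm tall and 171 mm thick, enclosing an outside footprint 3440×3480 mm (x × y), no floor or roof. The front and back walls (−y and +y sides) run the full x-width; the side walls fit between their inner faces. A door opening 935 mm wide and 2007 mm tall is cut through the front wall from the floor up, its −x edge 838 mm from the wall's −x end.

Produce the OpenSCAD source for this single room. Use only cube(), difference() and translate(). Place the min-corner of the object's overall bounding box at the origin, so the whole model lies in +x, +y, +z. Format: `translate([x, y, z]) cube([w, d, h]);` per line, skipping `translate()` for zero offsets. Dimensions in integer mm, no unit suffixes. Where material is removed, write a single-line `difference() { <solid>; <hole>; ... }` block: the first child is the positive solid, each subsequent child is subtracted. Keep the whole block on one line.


difference() { cube([3440, 171, 2550]); translate([838, 0, 0]) cube([935, 171, 2007]); }
translate([0, 3309, 0]) cube([3440, 171, 2550]);
translate([0, 171, 0]) cube([171, 3138, 2550]);
translate([3269, 171, 0]) cube([171, 3138, 2550]);


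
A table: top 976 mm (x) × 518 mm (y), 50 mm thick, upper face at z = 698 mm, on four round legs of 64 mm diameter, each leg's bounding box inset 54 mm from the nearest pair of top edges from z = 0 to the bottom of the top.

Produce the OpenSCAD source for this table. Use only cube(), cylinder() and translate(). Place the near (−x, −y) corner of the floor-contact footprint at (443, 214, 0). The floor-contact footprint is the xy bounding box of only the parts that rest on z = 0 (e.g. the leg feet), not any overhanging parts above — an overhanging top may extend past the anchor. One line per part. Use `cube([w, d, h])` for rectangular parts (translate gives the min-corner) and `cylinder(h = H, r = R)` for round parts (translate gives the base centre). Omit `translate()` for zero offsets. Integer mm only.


translate([389, 160, 648]) cube([976, 518, 50]);
translate([475, 246, 0]) cylinder(h = 648, r = 32);
translate([1279, 246, 0]) cylinder(h = 648, r = 32);
translate([475, 592, 0]) cylinder(h = 648, r = 32);
translate([1279, 592, 0]) cylinder(h = 648, r = 32);


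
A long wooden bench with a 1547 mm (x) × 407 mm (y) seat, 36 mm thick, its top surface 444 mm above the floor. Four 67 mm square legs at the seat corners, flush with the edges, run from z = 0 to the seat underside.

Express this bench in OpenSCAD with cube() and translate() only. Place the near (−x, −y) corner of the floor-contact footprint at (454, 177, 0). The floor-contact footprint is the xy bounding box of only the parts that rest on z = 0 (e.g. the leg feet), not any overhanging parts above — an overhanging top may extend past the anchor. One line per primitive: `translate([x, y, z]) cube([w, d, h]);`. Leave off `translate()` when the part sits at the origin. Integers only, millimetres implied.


// leg_h = 444 − 36 = 408
translate([454, 177, 408]) cube([1547, 407, 36]);
translate([454, 177, 0]) cube([67, 67, 408]);
translate([454, 517, 0]) cube([67, 67, 408]);
translate([1934, 177, 0]) cube([67, 67, 408]);
translate([1934, 517, 0]) cube([67, 67, 408]);


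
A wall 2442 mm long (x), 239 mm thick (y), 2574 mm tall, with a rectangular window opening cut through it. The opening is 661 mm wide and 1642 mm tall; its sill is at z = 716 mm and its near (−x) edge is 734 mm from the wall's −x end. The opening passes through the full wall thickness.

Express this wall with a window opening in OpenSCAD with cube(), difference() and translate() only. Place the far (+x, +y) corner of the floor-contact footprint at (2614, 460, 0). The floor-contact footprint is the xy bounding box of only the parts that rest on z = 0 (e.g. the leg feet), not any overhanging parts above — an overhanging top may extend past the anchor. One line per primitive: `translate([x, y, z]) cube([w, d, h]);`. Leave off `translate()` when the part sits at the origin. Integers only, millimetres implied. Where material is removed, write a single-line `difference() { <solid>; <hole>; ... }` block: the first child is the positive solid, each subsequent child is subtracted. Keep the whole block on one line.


difference() { translate([172, 221, 0]) cube([2442, 239, 2574]); translate([906, 221, 716]) cube([661, 239, 1642]); }


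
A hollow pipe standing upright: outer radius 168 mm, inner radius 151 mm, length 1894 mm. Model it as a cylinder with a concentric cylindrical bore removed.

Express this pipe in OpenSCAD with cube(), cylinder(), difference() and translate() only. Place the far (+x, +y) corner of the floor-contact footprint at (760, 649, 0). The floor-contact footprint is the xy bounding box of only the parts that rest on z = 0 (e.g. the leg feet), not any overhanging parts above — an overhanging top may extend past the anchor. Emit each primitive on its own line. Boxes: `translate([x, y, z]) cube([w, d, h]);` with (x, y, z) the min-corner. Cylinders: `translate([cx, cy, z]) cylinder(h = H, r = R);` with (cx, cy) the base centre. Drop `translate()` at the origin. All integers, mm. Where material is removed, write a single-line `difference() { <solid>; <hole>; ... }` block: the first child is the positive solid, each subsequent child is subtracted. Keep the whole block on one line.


difference() { translate([592, 481, 0]) cylinder(h = 1894, r = 168); translate([592, 481, 0]) cylinder(h = 1894, r = 151); }


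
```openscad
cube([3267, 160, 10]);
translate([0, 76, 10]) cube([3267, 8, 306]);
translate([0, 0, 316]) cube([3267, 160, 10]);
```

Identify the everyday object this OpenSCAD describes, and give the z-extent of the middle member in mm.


An I-beam. The web height is 306 mm.

Two wide flanges with a thin centred web — an I-beam. Overall 326 mm minus two 10 mm flanges gives a web of 326 − 2·10 = 306 mm.


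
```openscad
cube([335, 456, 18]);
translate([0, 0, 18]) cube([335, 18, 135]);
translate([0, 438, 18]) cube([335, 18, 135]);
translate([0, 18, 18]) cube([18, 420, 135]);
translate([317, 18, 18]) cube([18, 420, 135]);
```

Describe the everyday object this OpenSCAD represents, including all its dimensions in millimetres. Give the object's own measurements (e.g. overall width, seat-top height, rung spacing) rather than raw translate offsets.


An open-topped rectangular box: outside dimensions 335×456×153 mm, with a uniform wall and base thickness of 18 mm. The base is a full 335×456 slab on the floor; four walls sit on top of the base. The front and back walls (the −y and +y sides) span the full width; the two side walls fit between them.


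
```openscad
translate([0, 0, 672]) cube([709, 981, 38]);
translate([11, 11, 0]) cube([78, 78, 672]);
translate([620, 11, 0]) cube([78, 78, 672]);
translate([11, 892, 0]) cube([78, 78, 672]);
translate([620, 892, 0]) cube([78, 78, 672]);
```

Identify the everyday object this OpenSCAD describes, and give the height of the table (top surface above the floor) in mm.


A table. The table height is 710 mm.

A 709×981×38 slab sits at z = 672 on four 78 mm square posts — a table. The top surface is at 672 + 38 = 710 mm.


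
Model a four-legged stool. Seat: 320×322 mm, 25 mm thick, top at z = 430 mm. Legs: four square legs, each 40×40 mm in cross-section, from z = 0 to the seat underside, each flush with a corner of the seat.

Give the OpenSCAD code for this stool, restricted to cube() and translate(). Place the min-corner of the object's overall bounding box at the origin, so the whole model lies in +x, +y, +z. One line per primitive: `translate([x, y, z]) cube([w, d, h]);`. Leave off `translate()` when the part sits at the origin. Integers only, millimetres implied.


translate([0, 0, 405]) cube([320, 322, 25]);
cube([40, 40, 405]);
translate([280, 0, 0]) cube([40, 40, 405]);
translate([0, 282, 0]) cube([40, 40, 405]);
translate([280, 282, 0]) cube([40, 40, 405]);


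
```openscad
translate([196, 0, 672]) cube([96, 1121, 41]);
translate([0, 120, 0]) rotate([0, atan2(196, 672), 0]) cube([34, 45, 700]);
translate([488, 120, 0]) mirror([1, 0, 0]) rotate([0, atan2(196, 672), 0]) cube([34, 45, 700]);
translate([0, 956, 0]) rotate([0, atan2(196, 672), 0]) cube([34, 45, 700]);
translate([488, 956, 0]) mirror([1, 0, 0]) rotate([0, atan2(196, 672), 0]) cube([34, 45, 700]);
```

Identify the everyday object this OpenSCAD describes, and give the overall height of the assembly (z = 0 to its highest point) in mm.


A sawhorse. The overall height is 713 mm.

A beam across two mirrored pairs of raked legs — a sawhorse. The beam's underside is at z = 672 (matching the legs' vertical rise in atan2(196, 672)) and the beam is 41 mm tall, so its top is at 672 + 41 = 713 mm. The raked legs top out at the beam's underside, so that is the highest point.


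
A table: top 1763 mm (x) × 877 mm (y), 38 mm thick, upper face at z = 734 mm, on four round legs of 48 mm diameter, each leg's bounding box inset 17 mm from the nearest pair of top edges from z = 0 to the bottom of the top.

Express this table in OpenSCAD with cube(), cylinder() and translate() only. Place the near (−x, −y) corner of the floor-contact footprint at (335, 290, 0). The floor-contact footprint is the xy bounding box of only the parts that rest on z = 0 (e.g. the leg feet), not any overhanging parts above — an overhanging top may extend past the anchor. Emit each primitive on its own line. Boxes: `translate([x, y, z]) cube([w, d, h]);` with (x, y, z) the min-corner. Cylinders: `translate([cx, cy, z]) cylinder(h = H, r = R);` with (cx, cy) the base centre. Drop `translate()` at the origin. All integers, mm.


translate([318, 273, 696]) cube([1763, 877, 38]);
translate([359, 314, 0]) cylinder(h = 696, r = 24);
translate([2040, 314, 0]) cylinder(h = 696, r = 24);
translate([359, 1109, 0]) cylinder(h = 696, r = 24);
translate([2040, 1109, 0]) cylinder(h = 696, r = 24);


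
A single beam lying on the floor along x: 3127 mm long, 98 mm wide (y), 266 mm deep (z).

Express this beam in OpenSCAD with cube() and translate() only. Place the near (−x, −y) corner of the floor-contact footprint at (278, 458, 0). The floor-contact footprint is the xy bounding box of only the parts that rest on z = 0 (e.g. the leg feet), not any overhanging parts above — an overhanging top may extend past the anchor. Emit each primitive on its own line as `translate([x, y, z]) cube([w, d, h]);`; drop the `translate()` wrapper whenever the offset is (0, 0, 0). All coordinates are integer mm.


translate([278, 458, 0]) cube([3127, 98, 266]);


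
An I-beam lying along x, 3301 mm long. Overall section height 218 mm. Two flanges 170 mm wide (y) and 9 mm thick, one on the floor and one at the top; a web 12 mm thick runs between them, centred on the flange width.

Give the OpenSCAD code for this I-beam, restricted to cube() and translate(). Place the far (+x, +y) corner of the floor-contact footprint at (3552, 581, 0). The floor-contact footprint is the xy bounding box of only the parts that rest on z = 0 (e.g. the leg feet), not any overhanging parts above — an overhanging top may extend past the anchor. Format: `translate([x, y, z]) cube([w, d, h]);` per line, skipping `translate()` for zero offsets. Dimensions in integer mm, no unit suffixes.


translate([251, 411, 0]) cube([3301, 170, 9]);
translate([251, 490, 9]) cube([3301, 12, 200]);
translate([251, 411, 209]) cube([3301, 170, 9]);


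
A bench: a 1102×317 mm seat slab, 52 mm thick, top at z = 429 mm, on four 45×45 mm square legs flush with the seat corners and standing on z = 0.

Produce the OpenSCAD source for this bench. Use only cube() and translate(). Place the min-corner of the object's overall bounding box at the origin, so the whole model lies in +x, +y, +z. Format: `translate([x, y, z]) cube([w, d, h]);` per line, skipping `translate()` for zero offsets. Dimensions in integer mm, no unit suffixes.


// leg_h = 429 − 52 = 377
translate([0, 0, 377]) cube([1102, 317, 52]);
cube([45, 45, 377]);
translate([0, 272, 0]) cube([45, 45, 377]);
translate([1057, 0, 0]) cube([45, 45, 377]);
translate([1057, 272, 0]) cube([45, 45, 377]);


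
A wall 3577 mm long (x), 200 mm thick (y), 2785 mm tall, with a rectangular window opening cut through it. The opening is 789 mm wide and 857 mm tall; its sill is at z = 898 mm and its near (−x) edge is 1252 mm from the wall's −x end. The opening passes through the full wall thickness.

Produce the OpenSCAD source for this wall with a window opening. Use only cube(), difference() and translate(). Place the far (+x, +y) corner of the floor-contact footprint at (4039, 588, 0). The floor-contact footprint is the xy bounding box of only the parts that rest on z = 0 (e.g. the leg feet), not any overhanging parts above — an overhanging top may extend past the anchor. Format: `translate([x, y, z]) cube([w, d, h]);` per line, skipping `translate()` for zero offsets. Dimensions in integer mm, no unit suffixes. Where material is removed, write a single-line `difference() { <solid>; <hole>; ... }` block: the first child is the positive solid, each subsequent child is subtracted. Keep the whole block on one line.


difference() { translate([462, 388, 0]) cube([3577, 200, 2785]); translate([1714, 388, 898]) cube([789, 200, 857]); }


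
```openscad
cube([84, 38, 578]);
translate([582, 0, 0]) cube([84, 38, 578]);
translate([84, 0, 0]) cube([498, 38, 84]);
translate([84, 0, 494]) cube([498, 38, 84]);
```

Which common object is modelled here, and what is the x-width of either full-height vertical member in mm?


A picture frame. The border width is 84 mm.

Four thin pieces enclosing a rectangular opening — a picture frame. The two full-height stiles are 578 mm tall; the top rail sits at z = 494 and is 84 mm tall, so the border above the opening is 578 − 494 = 84 mm, matching the stile x-width.


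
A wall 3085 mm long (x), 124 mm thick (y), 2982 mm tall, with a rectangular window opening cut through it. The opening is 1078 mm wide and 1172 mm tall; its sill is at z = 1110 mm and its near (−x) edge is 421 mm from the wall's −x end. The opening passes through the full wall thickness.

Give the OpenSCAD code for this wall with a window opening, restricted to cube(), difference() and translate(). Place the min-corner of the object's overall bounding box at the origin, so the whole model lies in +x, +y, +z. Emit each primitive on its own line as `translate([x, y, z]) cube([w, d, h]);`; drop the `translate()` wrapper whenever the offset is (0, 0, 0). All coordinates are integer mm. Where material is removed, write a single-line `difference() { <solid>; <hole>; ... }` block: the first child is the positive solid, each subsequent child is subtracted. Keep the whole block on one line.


difference() { cube([3085, 124, 2982]); translate([421, 0, 1110]) cube([1078, 124, 1172]); }


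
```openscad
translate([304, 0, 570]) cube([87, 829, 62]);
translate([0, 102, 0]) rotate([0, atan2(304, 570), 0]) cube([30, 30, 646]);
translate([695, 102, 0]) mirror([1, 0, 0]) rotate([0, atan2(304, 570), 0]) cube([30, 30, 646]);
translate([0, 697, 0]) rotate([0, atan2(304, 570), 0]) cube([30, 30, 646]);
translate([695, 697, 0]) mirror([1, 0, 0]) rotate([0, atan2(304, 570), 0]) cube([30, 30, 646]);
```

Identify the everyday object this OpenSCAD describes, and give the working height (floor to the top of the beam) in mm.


A sawhorse. The overall height is 632 mm.

A beam across two mirrored pairs of raked legs — a sawhorse. The beam's underside is at z = 570 (matching the legs' vertical rise in atan2(304, 570)) and the beam is 62 mm tall, so its top is at 570 + 62 = 632 mm. The raked legs top out at the beam's underside, so that is the highest point.
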